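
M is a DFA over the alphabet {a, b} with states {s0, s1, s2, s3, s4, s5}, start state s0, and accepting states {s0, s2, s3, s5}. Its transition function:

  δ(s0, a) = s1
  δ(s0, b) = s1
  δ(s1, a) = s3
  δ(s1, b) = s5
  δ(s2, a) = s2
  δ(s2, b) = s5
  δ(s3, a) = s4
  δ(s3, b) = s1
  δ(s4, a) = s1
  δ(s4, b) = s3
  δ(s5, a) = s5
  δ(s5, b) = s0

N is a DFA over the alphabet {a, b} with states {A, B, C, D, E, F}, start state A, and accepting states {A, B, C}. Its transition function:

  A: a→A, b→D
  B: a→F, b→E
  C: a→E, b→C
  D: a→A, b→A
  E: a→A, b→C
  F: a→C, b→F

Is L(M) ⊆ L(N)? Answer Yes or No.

The string ab is in L(M) but not in L(N).
So L(M) ⊄ L(N).

No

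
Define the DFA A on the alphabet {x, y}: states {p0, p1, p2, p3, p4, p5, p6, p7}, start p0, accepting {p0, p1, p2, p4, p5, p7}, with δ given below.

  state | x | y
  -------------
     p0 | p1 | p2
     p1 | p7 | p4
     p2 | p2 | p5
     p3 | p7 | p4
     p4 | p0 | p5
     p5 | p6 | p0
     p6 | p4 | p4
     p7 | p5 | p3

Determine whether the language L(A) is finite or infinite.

infinite

State p0 is reachable from the start and can reach an accepting state, and it lies on the cycle p0 → p1 → p4 → p0.
Traversing that cycle any number of times yields accepted strings of unbounded length, so the language is infinite.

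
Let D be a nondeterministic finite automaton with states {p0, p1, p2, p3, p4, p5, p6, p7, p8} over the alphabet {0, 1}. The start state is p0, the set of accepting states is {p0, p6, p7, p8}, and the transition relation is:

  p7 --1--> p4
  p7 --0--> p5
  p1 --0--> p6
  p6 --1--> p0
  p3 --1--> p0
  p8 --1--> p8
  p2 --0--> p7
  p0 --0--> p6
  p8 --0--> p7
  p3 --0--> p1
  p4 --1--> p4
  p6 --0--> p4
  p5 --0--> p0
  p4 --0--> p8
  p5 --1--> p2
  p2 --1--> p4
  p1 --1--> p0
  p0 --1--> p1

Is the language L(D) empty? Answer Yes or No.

The empty string ε is accepted: the run p0 ends in the accepting state p0.
Since at least one string is accepted, L(D) is not empty.

No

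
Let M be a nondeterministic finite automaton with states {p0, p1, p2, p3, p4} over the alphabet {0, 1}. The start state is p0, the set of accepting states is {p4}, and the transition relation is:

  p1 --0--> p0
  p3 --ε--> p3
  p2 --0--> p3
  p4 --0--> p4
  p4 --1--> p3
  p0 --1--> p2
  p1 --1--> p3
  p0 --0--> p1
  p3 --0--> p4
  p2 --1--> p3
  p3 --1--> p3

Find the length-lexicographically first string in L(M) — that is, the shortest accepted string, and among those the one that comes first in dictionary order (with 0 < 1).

A breadth-first search from p0 reaches an accepting state first via the path p0 → p1 → p3 → p4 on input 010.
No string of length < 3 is accepted (BFS exhausts all shorter strings without reaching an accepting state), and 010 is the lexicographically least accepting string of length 3.

010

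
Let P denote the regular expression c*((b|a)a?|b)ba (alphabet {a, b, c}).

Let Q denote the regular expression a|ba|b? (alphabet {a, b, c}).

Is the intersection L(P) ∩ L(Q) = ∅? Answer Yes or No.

Converting the expression P to a DFA (subset construction, then merging equivalent states) gives the minimal DFA with states {p0, p1, p2, p3, p4, p5}, start state p0, accepting states {p5} and transitions p0: a→p1, b→p1, c→p0; p1: a→p2, b→p3, c→p4; p2: a→p4, b→p3, c→p4; p3: a→p5, b→p4, c→p4; p4: a→p4, b→p4, c→p4; p5: a→p4, b→p4, c→p4.
Converting the expression Q to a DFA (subset construction, then merging equivalent states) gives the minimal DFA with states {q0, q1, q2, q3}, start state q0, accepting states {q0, q1, q2} and transitions q0: a→q1, b→q2, c→q3; q1: a→q3, b→q3, c→q3; q2: a→q1, b→q3, c→q3; q3: a→q3, b→q3, c→q3.
Exploring the product automaton P × Q from the start pair (p0, q0), following both machines on each input symbol, reaches 10 state pairs: (p0, q0), (p1, q1), (p1, q2), (p0, q3), (p2, q3), (p3, q3), (p4, q3), (p2, q1), (p1, q3), (p5, q3).
P accepts in {p5} and Q accepts in {q0, q1, q2}; no reachable pair has both components accepting, so no string drives both machines to acceptance simultaneously and L(P) ∩ L(Q) = ∅.
So no string is accepted by both, and the intersection is empty.

Yes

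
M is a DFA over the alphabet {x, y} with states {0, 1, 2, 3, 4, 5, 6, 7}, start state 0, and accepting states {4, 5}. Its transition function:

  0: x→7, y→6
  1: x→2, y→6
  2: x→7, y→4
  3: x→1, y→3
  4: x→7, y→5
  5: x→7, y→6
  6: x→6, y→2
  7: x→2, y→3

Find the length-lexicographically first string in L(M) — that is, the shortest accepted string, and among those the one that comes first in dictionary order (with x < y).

xxy

A breadth-first search from 0 reaches an accepting state first via the path 0 → 7 → 2 → 4 on input xxy.
No string of length < 3 is accepted (BFS exhausts all shorter strings without reaching an accepting state), and xxy is the lexicographically least accepting string of length 3.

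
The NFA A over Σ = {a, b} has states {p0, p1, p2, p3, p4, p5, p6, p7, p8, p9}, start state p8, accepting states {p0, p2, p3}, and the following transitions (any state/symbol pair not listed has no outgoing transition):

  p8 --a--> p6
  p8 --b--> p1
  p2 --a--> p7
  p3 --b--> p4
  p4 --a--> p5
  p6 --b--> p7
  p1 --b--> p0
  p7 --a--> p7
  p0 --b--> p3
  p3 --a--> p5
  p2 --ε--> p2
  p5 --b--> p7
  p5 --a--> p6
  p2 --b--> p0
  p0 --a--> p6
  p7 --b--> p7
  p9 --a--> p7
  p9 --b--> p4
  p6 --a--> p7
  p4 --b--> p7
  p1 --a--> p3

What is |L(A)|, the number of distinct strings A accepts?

The useful subgraph on states {p0, p1, p3, p8} is acyclic, so L(A) is finite; the longest accepting path visits 4 useful states, giving maximum string length 3.
Counting accepting paths from p8 by length: 2 of length 2, 1 of length 3. Total 3.

3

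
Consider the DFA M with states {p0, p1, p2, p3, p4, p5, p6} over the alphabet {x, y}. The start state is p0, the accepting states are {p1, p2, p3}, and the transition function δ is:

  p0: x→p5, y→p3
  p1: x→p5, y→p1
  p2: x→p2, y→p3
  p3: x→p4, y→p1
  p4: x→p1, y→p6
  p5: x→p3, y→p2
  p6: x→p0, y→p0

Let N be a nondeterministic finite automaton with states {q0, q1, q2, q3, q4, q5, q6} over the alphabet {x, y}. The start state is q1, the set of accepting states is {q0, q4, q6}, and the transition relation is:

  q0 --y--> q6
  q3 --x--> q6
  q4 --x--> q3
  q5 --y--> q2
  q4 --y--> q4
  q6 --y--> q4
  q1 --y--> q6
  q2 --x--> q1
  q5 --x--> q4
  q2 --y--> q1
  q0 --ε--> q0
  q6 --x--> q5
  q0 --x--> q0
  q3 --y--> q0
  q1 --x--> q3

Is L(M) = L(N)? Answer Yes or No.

Exploring the product automaton M × N from the start pair (p0, q1), following both machines on each input symbol, reaches 7 state pairs: (p0, q1), (p5, q3), (p3, q6), (p2, q0), (p4, q5), (p1, q4), (p6, q2).
M accepts in {p1, p2, p3} and N accepts in {q0, q4, q6}. In every reachable pair the two components are either both accepting — (p3, q6), (p2, q0), (p1, q4) — or both non-accepting, so no string is accepted by exactly one of the machines: L(M) \ L(N) and L(N) \ L(M) are both empty.
Hence every string is accepted by M iff it is accepted by N, and the two languages coincide.

Yes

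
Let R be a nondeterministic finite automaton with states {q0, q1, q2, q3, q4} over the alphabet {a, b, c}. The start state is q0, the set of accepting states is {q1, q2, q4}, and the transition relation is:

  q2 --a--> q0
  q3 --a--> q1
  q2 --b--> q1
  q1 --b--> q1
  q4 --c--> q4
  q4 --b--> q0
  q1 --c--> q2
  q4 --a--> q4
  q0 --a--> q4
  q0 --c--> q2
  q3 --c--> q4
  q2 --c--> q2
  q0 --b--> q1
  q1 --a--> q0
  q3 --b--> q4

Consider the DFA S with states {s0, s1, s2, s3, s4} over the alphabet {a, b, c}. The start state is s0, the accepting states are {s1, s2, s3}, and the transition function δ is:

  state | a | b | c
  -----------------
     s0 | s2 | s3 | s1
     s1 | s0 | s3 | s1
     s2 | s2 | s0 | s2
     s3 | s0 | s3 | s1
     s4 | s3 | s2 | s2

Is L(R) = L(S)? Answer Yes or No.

Exploring the product automaton R × S from the start pair (q0, s0), following both machines on each input symbol, reaches 4 state pairs: (q0, s0), (q4, s2), (q1, s3), (q2, s1).
R accepts in {q1, q2, q4} and S accepts in {s1, s2, s3}. In every reachable pair the two components are either both accepting — (q4, s2), (q1, s3), (q2, s1) — or both non-accepting, so no string is accepted by exactly one of the machines: L(R) \ L(S) and L(S) \ L(R) are both empty.
Hence every string is accepted by R iff it is accepted by S, and the two languages coincide.

Yes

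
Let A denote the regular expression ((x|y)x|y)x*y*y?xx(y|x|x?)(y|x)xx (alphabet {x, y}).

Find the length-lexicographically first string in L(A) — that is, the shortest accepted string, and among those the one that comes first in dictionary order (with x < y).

yxxxxx

By inspection of the expression, no string of length less than 6 matches, and yxxxxx is the lexicographically first match of length 6.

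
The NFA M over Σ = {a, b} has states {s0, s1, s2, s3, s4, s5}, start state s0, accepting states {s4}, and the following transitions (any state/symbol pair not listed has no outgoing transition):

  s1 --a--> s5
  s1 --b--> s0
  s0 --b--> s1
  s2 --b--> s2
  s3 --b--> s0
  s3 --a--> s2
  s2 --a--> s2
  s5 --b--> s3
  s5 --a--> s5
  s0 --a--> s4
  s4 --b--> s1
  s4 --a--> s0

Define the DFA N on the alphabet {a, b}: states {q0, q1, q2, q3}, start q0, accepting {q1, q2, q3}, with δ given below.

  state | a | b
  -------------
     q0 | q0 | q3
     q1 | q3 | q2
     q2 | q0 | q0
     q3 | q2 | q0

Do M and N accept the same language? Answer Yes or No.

No

The string a is accepted by M but rejected by N.
So L(M) ≠ L(N).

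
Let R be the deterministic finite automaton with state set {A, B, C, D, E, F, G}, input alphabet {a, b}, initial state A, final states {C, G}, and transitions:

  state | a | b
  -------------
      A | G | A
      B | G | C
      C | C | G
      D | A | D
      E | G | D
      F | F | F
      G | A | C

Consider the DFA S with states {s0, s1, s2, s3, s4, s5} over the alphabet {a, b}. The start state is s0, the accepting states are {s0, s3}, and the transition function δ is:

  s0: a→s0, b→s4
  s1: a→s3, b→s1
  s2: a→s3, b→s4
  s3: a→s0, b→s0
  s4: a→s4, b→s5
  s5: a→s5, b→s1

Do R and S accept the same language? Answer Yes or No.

The string ab is accepted by R but rejected by S.
So L(R) ≠ L(S).

No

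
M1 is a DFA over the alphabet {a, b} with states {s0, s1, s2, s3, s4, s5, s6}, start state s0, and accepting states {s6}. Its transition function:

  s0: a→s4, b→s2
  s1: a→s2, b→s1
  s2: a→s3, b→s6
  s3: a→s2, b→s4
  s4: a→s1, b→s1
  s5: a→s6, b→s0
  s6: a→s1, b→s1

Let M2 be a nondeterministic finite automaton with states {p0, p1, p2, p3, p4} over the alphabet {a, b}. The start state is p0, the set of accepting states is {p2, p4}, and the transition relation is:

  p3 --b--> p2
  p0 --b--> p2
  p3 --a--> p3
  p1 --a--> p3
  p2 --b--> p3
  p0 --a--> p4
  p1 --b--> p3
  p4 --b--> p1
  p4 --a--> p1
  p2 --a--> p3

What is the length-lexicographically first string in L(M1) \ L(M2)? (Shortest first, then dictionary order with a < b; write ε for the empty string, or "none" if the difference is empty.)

The string bb is accepted by M1 but not by M2.
No shorter string lies in the difference, and bb is the lexicographically first length-2 string in L(M1) \ L(M2).

bb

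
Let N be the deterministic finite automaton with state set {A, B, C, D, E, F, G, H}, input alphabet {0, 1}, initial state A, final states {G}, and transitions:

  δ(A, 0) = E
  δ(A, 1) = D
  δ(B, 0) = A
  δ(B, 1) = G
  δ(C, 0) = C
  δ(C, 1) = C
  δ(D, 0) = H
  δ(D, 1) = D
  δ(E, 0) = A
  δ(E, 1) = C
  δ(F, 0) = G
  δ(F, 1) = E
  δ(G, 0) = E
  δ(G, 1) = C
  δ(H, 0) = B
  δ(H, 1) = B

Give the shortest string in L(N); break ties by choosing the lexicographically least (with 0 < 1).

1001

A breadth-first search from A reaches an accepting state first via the path A → D → H → B → G on input 1001.
No string of length < 4 is accepted (BFS exhausts all shorter strings without reaching an accepting state), and 1001 is the lexicographically least accepting string of length 4.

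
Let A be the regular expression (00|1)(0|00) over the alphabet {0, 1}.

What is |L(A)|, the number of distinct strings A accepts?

The expression has no Kleene star, so L(A) is finite. Expanding the alternatives gives {10, 000, 100, 0000}.
That is 1 of length 2, 2 of length 3, 1 of length 4: 4 strings in all.

4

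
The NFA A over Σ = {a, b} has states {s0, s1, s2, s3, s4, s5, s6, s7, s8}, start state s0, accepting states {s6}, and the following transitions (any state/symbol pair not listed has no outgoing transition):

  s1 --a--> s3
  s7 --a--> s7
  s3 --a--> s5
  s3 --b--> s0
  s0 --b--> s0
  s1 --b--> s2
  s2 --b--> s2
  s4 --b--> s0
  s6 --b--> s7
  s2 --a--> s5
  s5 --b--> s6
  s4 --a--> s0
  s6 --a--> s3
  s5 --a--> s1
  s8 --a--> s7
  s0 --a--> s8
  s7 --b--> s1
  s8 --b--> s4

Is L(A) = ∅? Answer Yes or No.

The string aabaab is accepted: the run s0 → s8 → s7 → s1 → s3 → s5 → s6 ends in the accepting state s6.
Since at least one string is accepted, L(A) is not empty.

No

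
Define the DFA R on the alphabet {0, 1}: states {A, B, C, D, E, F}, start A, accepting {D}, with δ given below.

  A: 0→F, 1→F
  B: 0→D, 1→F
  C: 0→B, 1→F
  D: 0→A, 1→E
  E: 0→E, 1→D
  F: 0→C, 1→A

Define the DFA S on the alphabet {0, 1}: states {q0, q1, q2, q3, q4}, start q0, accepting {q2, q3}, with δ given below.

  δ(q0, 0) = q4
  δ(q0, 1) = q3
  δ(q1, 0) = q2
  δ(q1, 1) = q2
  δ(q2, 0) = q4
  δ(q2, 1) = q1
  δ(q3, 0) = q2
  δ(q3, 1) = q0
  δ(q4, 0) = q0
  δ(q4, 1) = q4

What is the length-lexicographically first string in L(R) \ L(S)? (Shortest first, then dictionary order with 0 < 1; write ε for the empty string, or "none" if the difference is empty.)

0000

The string 0000 is accepted by R but not by S.
No shorter string lies in the difference, and 0000 is the lexicographically first length-4 string in L(R) \ L(S).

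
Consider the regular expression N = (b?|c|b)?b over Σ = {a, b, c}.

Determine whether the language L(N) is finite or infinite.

finite

The expression contains no Kleene star (every subexpression denotes a finite set), so L(N) is finite.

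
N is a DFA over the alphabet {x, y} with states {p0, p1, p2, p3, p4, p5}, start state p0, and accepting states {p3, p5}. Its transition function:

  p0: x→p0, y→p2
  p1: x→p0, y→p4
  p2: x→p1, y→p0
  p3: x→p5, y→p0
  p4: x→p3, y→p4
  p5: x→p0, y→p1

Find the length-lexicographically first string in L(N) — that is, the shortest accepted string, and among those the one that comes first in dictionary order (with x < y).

yxyx

A breadth-first search from p0 reaches an accepting state first via the path p0 → p2 → p1 → p4 → p3 on input yxyx.
No string of length < 4 is accepted (BFS exhausts all shorter strings without reaching an accepting state), and yxyx is the lexicographically least accepting string of length 4.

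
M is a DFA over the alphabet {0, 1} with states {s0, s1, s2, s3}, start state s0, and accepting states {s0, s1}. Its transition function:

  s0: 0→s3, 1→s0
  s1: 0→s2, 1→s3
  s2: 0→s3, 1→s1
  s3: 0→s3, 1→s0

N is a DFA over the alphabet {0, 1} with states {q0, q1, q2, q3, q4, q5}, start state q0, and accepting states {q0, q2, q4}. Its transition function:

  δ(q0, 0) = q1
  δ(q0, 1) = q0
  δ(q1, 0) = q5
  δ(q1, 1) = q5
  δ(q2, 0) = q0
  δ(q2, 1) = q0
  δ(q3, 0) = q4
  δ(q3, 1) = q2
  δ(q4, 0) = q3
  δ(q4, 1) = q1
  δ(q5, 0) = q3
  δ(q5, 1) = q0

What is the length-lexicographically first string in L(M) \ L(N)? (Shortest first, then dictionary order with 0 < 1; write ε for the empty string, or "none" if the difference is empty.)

The string 01 is accepted by M but not by N.
No shorter string lies in the difference, and 01 is the lexicographically first length-2 string in L(M) \ L(N).

01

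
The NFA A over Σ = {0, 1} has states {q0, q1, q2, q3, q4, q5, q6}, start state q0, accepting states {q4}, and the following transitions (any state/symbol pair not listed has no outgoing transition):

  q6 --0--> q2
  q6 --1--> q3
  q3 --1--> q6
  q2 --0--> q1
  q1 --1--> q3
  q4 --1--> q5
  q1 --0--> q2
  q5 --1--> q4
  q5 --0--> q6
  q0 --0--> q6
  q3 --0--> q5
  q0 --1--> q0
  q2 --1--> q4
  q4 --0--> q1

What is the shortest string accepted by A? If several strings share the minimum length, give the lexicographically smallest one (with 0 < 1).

A breadth-first search from q0 reaches an accepting state first via the path q0 → q6 → q2 → q4 on input 001.
No string of length < 3 is accepted (BFS exhausts all shorter strings without reaching an accepting state), and 001 is the lexicographically least accepting string of length 3.

001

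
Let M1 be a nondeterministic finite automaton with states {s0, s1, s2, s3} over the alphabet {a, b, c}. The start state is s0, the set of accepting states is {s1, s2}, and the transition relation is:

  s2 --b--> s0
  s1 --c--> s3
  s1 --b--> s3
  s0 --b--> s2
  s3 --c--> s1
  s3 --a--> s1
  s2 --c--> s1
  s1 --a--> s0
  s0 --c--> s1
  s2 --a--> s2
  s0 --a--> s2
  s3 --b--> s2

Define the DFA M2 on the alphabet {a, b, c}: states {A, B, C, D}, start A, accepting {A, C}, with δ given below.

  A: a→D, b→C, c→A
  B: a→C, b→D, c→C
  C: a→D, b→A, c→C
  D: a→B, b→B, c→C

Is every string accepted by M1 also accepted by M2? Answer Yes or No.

No

The string a is in L(M1) but not in L(M2).
So L(M1) ⊄ L(M2).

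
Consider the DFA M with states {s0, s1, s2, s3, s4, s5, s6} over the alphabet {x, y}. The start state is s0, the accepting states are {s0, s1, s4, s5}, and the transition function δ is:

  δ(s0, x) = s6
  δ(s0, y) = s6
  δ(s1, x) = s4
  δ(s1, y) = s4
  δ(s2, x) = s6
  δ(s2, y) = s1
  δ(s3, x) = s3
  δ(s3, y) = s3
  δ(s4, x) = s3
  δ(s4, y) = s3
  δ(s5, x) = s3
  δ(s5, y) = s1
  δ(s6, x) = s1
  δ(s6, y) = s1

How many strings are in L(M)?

The useful subgraph on states {s0, s1, s4, s6} is acyclic, so L(M) is finite; the longest accepting path visits 4 useful states, giving maximum string length 3.
Counting accepting paths from s0 by length: 1 of length 0, 4 of length 2, 8 of length 3. Total 13.

13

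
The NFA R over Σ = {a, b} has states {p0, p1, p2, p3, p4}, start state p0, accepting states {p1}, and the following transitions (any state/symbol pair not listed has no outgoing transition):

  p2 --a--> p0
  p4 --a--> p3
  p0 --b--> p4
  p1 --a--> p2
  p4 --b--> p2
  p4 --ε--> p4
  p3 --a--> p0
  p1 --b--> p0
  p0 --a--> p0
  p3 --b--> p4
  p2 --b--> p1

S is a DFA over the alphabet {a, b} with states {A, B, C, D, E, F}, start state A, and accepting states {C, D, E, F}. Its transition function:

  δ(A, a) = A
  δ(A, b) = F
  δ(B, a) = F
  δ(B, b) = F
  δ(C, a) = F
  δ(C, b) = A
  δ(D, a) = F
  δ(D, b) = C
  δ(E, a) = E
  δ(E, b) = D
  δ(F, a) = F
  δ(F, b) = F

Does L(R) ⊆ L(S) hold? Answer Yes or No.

Exploring the product automaton R × S from the start pair (p0, A), following both machines on each input symbol, reaches 6 state pairs: (p0, A), (p4, F), (p3, F), (p2, F), (p0, F), (p1, F).
R accepts in {p1} and S accepts in {C, D, E, F}. The reachable pairs whose R-component is accepting are (p1, F); in each of them the S-component is accepting too, so the product for L(R) \ L(S) (R-component accepting, S-component rejecting) has no reachable accepting pair and the difference is empty.
Hence every string in L(R) is also in L(S).

Yes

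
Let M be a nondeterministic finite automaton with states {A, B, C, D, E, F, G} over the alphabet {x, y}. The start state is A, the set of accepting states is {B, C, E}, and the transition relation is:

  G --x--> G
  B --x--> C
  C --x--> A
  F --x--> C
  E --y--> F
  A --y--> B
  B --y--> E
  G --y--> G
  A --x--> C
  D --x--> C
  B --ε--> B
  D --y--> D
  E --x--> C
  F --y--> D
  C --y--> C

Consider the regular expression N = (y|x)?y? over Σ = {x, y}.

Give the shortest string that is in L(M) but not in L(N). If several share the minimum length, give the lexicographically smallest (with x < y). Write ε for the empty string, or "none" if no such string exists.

The string yx is accepted by M but not by N.
No shorter string lies in the difference, and yx is the lexicographically first length-2 string in L(M) \ L(N).

yx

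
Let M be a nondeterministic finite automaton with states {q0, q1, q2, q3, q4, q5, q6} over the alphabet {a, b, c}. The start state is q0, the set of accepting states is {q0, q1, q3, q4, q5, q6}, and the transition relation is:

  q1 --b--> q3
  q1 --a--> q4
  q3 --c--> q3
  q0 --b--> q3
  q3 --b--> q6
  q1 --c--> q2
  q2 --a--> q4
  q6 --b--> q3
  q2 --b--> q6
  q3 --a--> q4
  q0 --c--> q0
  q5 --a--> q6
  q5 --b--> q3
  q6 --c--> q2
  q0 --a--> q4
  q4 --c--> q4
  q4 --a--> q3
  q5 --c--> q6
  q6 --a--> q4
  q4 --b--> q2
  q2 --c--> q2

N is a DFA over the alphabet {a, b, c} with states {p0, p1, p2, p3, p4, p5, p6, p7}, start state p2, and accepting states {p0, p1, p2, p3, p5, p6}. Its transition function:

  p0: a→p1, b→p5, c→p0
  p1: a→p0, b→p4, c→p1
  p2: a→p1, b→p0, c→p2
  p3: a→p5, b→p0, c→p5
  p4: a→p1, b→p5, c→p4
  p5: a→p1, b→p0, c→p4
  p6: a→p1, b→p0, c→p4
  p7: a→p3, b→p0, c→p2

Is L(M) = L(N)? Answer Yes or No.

Exploring the product automaton M × N from the start pair (q0, p2), following both machines on each input symbol, reaches 5 state pairs: (q0, p2), (q4, p1), (q3, p0), (q2, p4), (q6, p5).
M accepts in {q0, q1, q3, q4, q5, q6} and N accepts in {p0, p1, p2, p3, p5, p6}. In every reachable pair the two components are either both accepting — (q0, p2), (q4, p1), (q3, p0), (q6, p5) — or both non-accepting, so no string is accepted by exactly one of the machines: L(M) \ L(N) and L(N) \ L(M) are both empty.
Hence every string is accepted by M iff it is accepted by N, and the two languages coincide.

Yes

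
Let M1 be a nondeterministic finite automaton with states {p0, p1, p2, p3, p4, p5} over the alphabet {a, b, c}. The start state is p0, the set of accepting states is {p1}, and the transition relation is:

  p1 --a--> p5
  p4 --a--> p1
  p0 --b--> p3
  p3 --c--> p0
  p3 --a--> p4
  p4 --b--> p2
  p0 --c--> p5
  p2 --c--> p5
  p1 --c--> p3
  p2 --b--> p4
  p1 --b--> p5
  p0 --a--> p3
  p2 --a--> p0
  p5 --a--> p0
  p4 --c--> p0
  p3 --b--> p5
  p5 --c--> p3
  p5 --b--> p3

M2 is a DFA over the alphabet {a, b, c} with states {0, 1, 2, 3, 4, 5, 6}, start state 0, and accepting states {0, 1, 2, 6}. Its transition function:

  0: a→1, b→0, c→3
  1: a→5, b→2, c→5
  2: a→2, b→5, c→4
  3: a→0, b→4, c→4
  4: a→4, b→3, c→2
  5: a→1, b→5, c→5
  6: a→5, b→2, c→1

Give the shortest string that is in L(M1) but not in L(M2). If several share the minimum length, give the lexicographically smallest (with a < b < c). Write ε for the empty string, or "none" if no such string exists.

The string baa is accepted by M1 but not by M2.
No shorter string lies in the difference, and baa is the lexicographically first length-3 string in L(M1) \ L(M2).

baa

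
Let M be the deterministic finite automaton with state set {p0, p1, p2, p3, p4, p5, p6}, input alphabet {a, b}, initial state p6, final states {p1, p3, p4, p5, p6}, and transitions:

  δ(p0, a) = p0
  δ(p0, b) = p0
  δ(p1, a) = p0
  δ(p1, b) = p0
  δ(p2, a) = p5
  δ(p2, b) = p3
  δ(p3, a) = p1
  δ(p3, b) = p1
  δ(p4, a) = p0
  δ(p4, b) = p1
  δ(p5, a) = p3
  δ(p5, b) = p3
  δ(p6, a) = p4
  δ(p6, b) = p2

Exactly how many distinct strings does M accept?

The useful subgraph on states {p1, p2, p3, p4, p5, p6} is acyclic, so L(M) is finite; the longest accepting path visits 5 useful states, giving maximum string length 4.
Counting accepting paths from p6 by length: 1 of length 0, 1 of length 1, 3 of length 2, 4 of length 3, 4 of length 4. Total 13.

13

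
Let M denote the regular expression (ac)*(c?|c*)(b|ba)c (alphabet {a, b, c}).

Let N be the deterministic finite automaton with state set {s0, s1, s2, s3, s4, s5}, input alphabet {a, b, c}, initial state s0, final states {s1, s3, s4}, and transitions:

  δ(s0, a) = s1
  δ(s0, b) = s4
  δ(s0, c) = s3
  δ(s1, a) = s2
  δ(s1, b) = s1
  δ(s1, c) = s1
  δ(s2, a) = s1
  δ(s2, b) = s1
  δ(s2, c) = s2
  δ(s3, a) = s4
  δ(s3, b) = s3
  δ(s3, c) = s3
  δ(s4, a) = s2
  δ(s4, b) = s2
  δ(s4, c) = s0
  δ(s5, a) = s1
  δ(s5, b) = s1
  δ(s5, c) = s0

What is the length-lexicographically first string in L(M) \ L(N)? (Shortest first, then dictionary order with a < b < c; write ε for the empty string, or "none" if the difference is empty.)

The string bc is accepted by M but not by N.
No shorter string lies in the difference, and bc is the lexicographically first length-2 string in L(M) \ L(N).

bc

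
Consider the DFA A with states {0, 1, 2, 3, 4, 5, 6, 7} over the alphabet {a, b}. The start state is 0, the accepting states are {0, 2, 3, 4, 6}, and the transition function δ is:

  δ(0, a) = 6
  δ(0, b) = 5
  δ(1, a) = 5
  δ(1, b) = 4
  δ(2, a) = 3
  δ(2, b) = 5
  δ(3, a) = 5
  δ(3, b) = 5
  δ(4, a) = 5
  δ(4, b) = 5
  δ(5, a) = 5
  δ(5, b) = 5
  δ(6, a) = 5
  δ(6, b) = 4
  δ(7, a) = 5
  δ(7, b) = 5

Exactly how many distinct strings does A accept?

3

The useful subgraph on states {0, 4, 6} is acyclic, so L(A) is finite; the longest accepting path visits 3 useful states, giving maximum string length 2.
Counting accepting paths from 0 by length: 1 of length 0, 1 of length 1, 1 of length 2. Total 3.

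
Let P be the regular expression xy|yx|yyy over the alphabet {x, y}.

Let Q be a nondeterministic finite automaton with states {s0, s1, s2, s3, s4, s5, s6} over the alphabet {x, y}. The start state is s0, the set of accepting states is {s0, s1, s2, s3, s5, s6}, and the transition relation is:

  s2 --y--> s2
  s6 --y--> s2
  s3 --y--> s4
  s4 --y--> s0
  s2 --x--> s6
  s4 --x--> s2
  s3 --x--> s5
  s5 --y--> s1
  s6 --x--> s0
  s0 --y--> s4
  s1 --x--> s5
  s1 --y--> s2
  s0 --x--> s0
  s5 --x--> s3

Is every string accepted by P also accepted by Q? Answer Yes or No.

No

The string xy is in L(P) but not in L(Q).
So L(P) ⊄ L(Q).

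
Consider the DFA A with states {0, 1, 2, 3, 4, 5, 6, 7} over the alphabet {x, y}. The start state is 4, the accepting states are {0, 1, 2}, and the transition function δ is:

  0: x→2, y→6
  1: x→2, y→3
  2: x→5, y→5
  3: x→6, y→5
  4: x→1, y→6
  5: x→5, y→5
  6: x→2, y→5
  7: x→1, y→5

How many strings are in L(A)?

The useful subgraph on states {1, 2, 3, 4, 6} is acyclic, so L(A) is finite; the longest accepting path visits 5 useful states, giving maximum string length 4.
Counting accepting paths from 4 by length: 1 of length 1, 2 of length 2, 1 of length 4. Total 4.

4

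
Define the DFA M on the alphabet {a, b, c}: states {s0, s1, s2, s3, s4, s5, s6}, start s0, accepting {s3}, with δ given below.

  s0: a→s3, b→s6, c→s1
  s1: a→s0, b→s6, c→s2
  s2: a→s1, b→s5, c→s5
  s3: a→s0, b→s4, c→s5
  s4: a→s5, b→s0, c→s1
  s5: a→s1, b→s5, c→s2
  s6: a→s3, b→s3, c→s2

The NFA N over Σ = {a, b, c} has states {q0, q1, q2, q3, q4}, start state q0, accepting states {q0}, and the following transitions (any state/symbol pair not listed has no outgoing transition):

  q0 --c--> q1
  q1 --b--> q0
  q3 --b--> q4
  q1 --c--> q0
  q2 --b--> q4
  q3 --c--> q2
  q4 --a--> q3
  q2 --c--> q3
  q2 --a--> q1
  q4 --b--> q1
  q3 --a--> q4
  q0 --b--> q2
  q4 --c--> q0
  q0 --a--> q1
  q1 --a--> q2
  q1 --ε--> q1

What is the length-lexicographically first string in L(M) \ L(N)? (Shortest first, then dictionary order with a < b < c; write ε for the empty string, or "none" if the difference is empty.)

The string a is accepted by M but not by N.
No shorter string lies in the difference, and a is the lexicographically first length-1 string in L(M) \ L(N).

a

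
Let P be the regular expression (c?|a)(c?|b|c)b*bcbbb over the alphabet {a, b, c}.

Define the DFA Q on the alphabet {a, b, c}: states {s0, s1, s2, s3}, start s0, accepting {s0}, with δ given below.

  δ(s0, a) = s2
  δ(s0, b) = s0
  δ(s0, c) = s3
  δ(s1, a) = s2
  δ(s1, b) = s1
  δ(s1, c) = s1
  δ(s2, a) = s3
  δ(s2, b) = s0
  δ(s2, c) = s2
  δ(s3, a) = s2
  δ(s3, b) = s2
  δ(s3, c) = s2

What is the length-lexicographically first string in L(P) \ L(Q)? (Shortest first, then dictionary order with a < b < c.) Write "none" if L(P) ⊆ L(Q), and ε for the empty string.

Converting the expression P to a DFA (subset construction, then merging equivalent states) gives the minimal DFA with states {p0, p1, p2, p3, p4, p5, p6, p7, p8}, start state p0, accepting states {p8} and transitions p0: a→p1, b→p2, c→p1; p1: a→p3, b→p2, c→p4; p2: a→p3, b→p2, c→p5; p3: a→p3, b→p3, c→p3; p4: a→p3, b→p2, c→p3; p5: a→p3, b→p6, c→p3; p6: a→p3, b→p7, c→p3; p7: a→p3, b→p8, c→p3; p8: a→p3, b→p3, c→p3.
Exploring the product automaton P × Q from the start pair (p0, s0), following both machines on each input symbol, reaches 15 state pairs: (p0, s0), (p1, s2), (p2, s0), (p1, s3), (p3, s3), (p4, s2), (p3, s2), (p5, s3), (p2, s2), (p3, s0), (p6, s2), (p5, s2), (p7, s0), (p6, s0), (p8, s0).
P accepts in {p8} and Q accepts in {s0}. The reachable pairs whose P-component is accepting are (p8, s0); in each of them the Q-component is accepting too, so the product for L(P) \ L(Q) (P-component accepting, Q-component rejecting) has no reachable accepting pair and the difference is empty.
So every string accepted by P is also accepted by Q: L(P) \ L(Q) = ∅ and there is no such string.

none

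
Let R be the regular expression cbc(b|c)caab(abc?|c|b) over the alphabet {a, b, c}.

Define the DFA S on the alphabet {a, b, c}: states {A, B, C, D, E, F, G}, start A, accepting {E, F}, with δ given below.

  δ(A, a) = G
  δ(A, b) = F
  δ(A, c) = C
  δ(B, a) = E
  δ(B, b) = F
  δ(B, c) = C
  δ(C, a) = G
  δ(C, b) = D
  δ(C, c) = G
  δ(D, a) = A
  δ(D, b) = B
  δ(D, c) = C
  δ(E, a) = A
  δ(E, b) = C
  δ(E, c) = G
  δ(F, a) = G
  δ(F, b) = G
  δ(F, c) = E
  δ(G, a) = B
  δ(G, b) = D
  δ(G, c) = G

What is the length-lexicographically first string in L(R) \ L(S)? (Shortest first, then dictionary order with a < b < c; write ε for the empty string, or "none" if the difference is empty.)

The string cbcbcaabb is accepted by R but not by S.
No shorter string lies in the difference, and cbcbcaabb is the lexicographically first length-9 string in L(R) \ L(S).

cbcbcaabb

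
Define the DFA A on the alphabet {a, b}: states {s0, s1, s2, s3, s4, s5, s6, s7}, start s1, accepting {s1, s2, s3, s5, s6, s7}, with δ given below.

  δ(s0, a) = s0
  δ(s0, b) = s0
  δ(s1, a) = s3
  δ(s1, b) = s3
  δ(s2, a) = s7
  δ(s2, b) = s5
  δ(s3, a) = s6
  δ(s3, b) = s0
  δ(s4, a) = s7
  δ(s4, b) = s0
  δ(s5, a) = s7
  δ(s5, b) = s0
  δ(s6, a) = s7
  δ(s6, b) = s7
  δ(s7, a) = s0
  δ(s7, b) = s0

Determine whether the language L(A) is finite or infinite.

The useful states (reachable from s1 and able to reach an accepting state) are {s1, s3, s6, s7}.
Restricted to these states the transition graph has no cycle, so every accepting path has bounded length and L is finite.

finite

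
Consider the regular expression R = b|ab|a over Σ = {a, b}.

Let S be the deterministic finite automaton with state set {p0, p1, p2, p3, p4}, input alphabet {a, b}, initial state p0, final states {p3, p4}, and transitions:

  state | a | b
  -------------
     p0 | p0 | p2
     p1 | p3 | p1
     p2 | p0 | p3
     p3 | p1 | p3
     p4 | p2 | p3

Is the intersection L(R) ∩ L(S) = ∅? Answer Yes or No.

Yes

Converting the expression R to a DFA (subset construction, then merging equivalent states) gives the minimal DFA with states {r0, r1, r2, r3}, start state r0, accepting states {r1, r2} and transitions r0: a→r1, b→r2; r1: a→r3, b→r2; r2: a→r3, b→r3; r3: a→r3, b→r3.
Exploring the product automaton R × S from the start pair (r0, p0), following both machines on each input symbol, reaches 7 state pairs: (r0, p0), (r1, p0), (r2, p2), (r3, p0), (r3, p3), (r3, p2), (r3, p1).
R accepts in {r1, r2} and S accepts in {p3, p4}; no reachable pair has both components accepting, so no string drives both machines to acceptance simultaneously and L(R) ∩ L(S) = ∅.
So no string is accepted by both, and the intersection is empty.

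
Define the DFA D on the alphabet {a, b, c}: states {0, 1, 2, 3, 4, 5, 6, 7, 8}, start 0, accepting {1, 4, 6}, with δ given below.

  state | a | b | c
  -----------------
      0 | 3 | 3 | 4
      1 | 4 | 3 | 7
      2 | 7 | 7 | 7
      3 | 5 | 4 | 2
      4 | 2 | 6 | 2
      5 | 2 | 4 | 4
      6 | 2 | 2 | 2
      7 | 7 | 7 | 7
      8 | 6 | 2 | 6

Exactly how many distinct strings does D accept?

The useful subgraph on states {0, 3, 4, 5, 6} is acyclic, so L(D) is finite; the longest accepting path visits 5 useful states, giving maximum string length 4.
Counting accepting paths from 0 by length: 1 of length 1, 3 of length 2, 6 of length 3, 4 of length 4. Total 14.

14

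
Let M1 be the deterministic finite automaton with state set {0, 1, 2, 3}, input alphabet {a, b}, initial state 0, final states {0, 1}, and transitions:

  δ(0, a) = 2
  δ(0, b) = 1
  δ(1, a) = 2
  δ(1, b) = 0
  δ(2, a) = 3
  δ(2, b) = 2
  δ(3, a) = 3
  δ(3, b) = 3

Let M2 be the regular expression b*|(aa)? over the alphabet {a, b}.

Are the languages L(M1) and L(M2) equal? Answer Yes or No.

The string aa is accepted by M2 but rejected by M1.
So L(M1) ≠ L(M2).

No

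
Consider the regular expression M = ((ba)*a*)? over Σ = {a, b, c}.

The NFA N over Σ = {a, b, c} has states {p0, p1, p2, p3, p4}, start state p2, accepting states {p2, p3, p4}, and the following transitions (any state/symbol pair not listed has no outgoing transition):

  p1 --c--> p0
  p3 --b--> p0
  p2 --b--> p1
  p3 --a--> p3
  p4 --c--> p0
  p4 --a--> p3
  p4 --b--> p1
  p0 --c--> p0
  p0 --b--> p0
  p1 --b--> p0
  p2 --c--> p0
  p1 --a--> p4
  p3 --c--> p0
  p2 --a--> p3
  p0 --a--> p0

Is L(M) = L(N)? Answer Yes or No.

Yes

Converting the expression M to a DFA (subset construction, then merging equivalent states) gives the minimal DFA with states {m0, m1, m2, m3}, start state m0, accepting states {m0, m1} and transitions m0: a→m1, b→m2, c→m3; m1: a→m1, b→m3, c→m3; m2: a→m0, b→m3, c→m3; m3: a→m3, b→m3, c→m3.
Exploring the product automaton M × N from the start pair (m0, p2), following both machines on each input symbol, reaches 5 state pairs: (m0, p2), (m1, p3), (m2, p1), (m3, p0), (m0, p4).
M accepts in {m0, m1} and N accepts in {p2, p3, p4}. In every reachable pair the two components are either both accepting — (m0, p2), (m1, p3), (m0, p4) — or both non-accepting, so no string is accepted by exactly one of the machines: L(M) \ L(N) and L(N) \ L(M) are both empty.
Hence every string is accepted by M iff it is accepted by N, and the two languages coincide.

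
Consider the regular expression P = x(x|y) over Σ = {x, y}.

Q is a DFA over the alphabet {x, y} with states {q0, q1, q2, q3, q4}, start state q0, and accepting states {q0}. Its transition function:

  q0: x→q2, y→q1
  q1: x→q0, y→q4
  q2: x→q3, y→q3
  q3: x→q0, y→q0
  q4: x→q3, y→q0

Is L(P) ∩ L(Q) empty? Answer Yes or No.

Converting the expression P to a DFA (subset construction, then merging equivalent states) gives the minimal DFA with states {p0, p1, p2, p3}, start state p0, accepting states {p3} and transitions p0: x→p1, y→p2; p1: x→p3, y→p3; p2: x→p2, y→p2; p3: x→p2, y→p2.
Exploring the product automaton P × Q from the start pair (p0, q0), following both machines on each input symbol, reaches 8 state pairs: (p0, q0), (p1, q2), (p2, q1), (p3, q3), (p2, q0), (p2, q4), (p2, q2), (p2, q3).
P accepts in {p3} and Q accepts in {q0}; no reachable pair has both components accepting, so no string drives both machines to acceptance simultaneously and L(P) ∩ L(Q) = ∅.
So no string is accepted by both, and the intersection is empty.

Yes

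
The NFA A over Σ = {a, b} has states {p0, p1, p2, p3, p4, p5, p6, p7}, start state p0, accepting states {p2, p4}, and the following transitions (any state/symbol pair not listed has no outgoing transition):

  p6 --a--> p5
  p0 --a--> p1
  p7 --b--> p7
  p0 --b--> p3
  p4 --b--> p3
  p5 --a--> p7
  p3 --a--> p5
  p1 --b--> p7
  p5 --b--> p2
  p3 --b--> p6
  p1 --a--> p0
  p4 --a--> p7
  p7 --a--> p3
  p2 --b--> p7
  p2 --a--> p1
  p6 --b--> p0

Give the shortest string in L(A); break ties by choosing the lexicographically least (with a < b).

bab

A breadth-first search from p0 reaches an accepting state first via the path p0 → p3 → p5 → p2 on input bab.
No string of length < 3 is accepted (BFS exhausts all shorter strings without reaching an accepting state), and bab is the lexicographically least accepting string of length 3.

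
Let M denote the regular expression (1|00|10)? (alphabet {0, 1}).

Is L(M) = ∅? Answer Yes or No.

The empty string ε matches the expression, so it belongs to L(M).
Since L(M) contains at least one string, it is not empty.

No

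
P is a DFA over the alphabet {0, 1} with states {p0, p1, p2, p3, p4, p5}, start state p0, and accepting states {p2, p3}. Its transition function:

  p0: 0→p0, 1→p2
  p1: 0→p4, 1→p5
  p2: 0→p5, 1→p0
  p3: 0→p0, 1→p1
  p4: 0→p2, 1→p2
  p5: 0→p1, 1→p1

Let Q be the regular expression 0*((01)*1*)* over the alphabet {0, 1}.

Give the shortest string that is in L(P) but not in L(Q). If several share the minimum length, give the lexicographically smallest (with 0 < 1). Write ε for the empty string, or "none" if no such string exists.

The string 10000 is accepted by P but not by Q.
No shorter string lies in the difference, and 10000 is the lexicographically first length-5 string in L(P) \ L(Q).

10000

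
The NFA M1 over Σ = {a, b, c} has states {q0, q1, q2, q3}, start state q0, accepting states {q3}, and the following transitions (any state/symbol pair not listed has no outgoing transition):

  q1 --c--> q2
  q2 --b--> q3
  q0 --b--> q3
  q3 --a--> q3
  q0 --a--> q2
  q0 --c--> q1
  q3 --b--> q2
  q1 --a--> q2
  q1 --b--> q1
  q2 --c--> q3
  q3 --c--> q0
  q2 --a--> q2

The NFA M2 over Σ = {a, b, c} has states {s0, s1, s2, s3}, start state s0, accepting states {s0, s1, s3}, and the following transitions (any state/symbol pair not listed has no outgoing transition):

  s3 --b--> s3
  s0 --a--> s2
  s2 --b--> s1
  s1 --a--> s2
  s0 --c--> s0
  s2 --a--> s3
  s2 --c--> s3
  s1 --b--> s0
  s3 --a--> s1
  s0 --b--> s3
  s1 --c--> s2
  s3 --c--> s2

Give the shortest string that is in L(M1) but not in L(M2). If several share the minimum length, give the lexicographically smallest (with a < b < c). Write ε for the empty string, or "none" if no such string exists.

aac

The string aac is accepted by M1 but not by M2.
No shorter string lies in the difference, and aac is the lexicographically first length-3 string in L(M1) \ L(M2).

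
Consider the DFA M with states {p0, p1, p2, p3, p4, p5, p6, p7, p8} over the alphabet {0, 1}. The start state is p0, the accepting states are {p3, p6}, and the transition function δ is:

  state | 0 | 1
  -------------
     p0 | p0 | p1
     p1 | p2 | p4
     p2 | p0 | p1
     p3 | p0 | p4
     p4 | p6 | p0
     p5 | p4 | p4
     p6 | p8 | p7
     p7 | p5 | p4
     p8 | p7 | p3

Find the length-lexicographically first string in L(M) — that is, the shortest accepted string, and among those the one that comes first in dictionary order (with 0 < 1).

110

A breadth-first search from p0 reaches an accepting state first via the path p0 → p1 → p4 → p6 on input 110.
No string of length < 3 is accepted (BFS exhausts all shorter strings without reaching an accepting state), and 110 is the lexicographically least accepting string of length 3.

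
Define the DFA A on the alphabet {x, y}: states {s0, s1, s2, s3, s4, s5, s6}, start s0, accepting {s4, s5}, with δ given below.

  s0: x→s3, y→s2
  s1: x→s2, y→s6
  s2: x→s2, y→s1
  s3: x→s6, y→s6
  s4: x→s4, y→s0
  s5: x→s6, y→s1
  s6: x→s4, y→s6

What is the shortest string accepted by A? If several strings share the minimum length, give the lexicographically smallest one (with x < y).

A breadth-first search from s0 reaches an accepting state first via the path s0 → s3 → s6 → s4 on input xxx.
No string of length < 3 is accepted (BFS exhausts all shorter strings without reaching an accepting state), and xxx is the lexicographically least accepting string of length 3.

xxx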